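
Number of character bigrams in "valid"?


Word: "valid" (length 5)
Number of 2-grams = length - 2 + 1 = 5 - 2 + 1
= 4


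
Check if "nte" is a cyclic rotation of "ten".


Word: "ten", Candidate: "nte"
Method: check if candidate is substring of word+word
"tenten" contains "nte"? Yes
Is rotation = Yes


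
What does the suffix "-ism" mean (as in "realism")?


Suffix: -ism
Example: realism = real + -ism
Meaning = belief / practice


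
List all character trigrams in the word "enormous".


Word: "enormous" (length 8)
Number of trigrams = 8 - 3 + 1 = 6
  Position 0: "eno"
  Position 1: "nor"
  Position 2: "orm"
  Position 3: "rmo"
  Position 4: "mou"
  Position 5: "ous"
Trigrams = "eno", "nor", "orm", "rmo", "mou", "ous"


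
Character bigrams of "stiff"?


Word: "stiff" (length 5)
Number of bigrams = 5 - 2 + 1 = 4
  Position 0: "st"
  Position 1: "ti"
  Position 2: "if"
  Position 3: "ff"
Bigrams = "st", "ti", "if", "ff"


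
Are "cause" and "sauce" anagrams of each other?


Word 1: "cause" → sorted: acesu
Word 2: "sauce" → sorted: acesu
Same letters? acesu == acesu
Anagram = Yes


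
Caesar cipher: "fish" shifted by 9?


Word: "fish"
Shift: 9
Each letter → (letter + shift) mod 26:
  'f' (5) + 9 = 14 → 'o'
  'i' (8) + 9 = 17 → 'r'
  's' (18) + 9 = 1 → 'b'
  'h' (7) + 9 = 16 → 'q'
Result = "orbq"


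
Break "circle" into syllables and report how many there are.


Word: "circle"
Syllable breakdown: cir · cle
Counting: 2 parts
= 2 syllables


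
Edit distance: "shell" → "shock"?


Word 1: "shell" (length 5)
Word 2: "shock" (length 5)
One optimal edit sequence (insert/delete/substitute each cost 1):
  1. keep 's'
  2. keep 'h'
  3. substitute 'e' -> 'o'  (+1)
  4. substitute 'l' -> 'c'  (+1)
  5. substitute 'l' -> 'k'  (+1)
Total edit operations: 3
Edit distance = 3


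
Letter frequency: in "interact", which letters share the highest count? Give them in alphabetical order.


Word: "interact"
Letter counts:
  'a': 1
  'c': 1
  'e': 1
  'i': 1
  'n': 1
  'r': 1
  't': 2
Maximum count = 2
Most frequent = 't' (2 times each)


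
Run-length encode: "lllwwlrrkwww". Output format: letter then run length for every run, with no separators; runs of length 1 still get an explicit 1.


String: "lllwwlrrkwww"
Scanning for consecutive runs:
  'l' x 3
  'w' x 2
  'l' x 1
  'r' x 2
  'k' x 1
  'w' x 3
RLE = "l3w2l1r2k1w3"


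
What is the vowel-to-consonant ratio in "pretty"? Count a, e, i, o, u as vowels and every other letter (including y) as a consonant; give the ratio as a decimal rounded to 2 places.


Word: "pretty"
Vowels (a,e,i,o,u): 1
Consonants: 5
Ratio = 1/5
= 0.20


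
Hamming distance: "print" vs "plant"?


Comparing character by character (same length = 5):
  Pos 0: 'p' vs 'p' =
  Pos 1: 'r' vs 'l' !=
  Pos 2: 'i' vs 'a' !=
  Pos 3: 'n' vs 'n' =
  Pos 4: 't' vs 't' =
Hamming distance = 2


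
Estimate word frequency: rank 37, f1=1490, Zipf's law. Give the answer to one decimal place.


Zipf's law: f(r) = f(1) / r
f(1) = 1490
f(37) = 1490 / 37
= 40.3 occurrences


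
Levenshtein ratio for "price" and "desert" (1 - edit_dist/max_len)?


Word 1: "price" (length 5)
Word 2: "desert" (length 6)
One optimal edit sequence:
  1. insert 'd'  (+1)
  2. substitute 'p' -> 'e'  (+1)
  3. substitute 'r' -> 's'  (+1)
  4. substitute 'i' -> 'e'  (+1)
  5. substitute 'c' -> 'r'  (+1)
  6. substitute 'e' -> 't'  (+1)
Edit distance = 6
Max length = max(5, 6) = 6
Similarity = 1 - 6/6
= 0.0000


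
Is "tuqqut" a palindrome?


Word: "tuqqut"
Reversed: "tuqqut"
Forward == Backward? tuqqut == tuqqut
Palindrome = Yes


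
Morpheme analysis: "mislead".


Word: "mislead"
Morphemes: mis- + lead
Each morpheme carries meaning
= 2 morphemes


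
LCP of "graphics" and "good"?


Word 1: "graphics"
Word 2: "good"
Comparing from start:
  Pos 0: 'g' == 'g'
  Pos 1: 'r' != 'o' (stop)
LCP = "g" (length 1)


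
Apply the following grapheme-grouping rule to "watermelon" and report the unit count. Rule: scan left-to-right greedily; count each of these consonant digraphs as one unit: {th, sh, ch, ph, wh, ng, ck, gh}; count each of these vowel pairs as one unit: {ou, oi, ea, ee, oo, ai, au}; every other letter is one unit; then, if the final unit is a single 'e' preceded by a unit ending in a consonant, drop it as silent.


Word: "watermelon" (10 letters)
Left-to-right scan:
  1. 'w' (letter)
  2. 'a' (letter)
  3. 't' (letter)
  4. 'e' (letter)
  5. 'r' (letter)
  6. 'm' (letter)
  7. 'e' (letter)
  8. 'l' (letter)
  9. 'o' (letter)
  10. 'n' (letter)
Units from scan: 10
Sound units = 10 units


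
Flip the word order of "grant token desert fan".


Original: "grant token desert fan"
Words (1..n): grant | token | desert | fan
Reversed (n..1): fan | desert | token | grant
Result = "fan desert token grant"


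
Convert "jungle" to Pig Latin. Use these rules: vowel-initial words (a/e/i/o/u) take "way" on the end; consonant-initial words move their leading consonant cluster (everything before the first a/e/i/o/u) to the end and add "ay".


Word: "jungle"
Starts with consonant(s) → move to end, add 'ay'
Consonant cluster: "j"
Pig Latin = "unglejay"


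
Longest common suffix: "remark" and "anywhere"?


Word 1: "remark"
Word 2: "anywhere"
Comparing from end:
  Pos -1: 'k' != 'e' (stop)
LCS = "" (length 0)


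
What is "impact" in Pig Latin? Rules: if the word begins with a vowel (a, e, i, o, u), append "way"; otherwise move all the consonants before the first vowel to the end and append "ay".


Word: "impact"
Starts with vowel → add 'way'
Pig Latin = "impactway"


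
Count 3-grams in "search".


Word: "search" (length 6)
Number of 3-grams = length - 3 + 1 = 6 - 3 + 1
= 4


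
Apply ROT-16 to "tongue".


Word: "tongue"
Shift: 16
Each letter → (letter + shift) mod 26:
  't' (19) + 16 = 9 → 'j'
  'o' (14) + 16 = 4 → 'e'
  'n' (13) + 16 = 3 → 'd'
  'g' (6) + 16 = 22 → 'w'
  'u' (20) + 16 = 10 → 'k'
  'e' (4) + 16 = 20 → 'u'
Result = "jedwku"


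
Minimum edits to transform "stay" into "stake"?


Word 1: "stay" (length 4)
Word 2: "stake" (length 5)
One optimal edit sequence (insert/delete/substitute each cost 1):
  1. keep 's'
  2. keep 't'
  3. keep 'a'
  4. insert 'k'  (+1)
  5. substitute 'y' -> 'e'  (+1)
Total edit operations: 2
Edit distance = 2


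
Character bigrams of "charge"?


Word: "charge" (length 6)
Number of bigrams = 6 - 2 + 1 = 5
  Position 0: "ch"
  Position 1: "ha"
  Position 2: "ar"
  Position 3: "rg"
  Position 4: "ge"
Bigrams = "ch", "ha", "ar", "rg", "ge"


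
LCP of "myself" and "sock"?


Word 1: "myself"
Word 2: "sock"
Comparing from start:
  Pos 0: 'm' != 's' (stop)
LCP = "" (length 0)


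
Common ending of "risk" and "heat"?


Word 1: "risk"
Word 2: "heat"
Comparing from end:
  Pos -1: 'k' != 't' (stop)
LCS = "" (length 0)


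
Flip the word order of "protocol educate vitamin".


Original: "protocol educate vitamin"
Words (1..n): protocol | educate | vitamin
Reversed (n..1): vitamin | educate | protocol
Result = "vitamin educate protocol"


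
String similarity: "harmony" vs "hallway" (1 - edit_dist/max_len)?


Word 1: "harmony" (length 7)
Word 2: "hallway" (length 7)
One optimal edit sequence:
  1. keep 'h'
  2. keep 'a'
  3. substitute 'r' -> 'l'  (+1)
  4. substitute 'm' -> 'l'  (+1)
  5. substitute 'o' -> 'w'  (+1)
  6. substitute 'n' -> 'a'  (+1)
  7. keep 'y'
Edit distance = 4
Max length = max(7, 7) = 7
Similarity = 1 - 4/7
= 0.4286


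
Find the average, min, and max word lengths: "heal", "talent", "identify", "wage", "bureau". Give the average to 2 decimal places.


Lengths: "heal"=4, "talent"=6, "identify"=8, "wage"=4, "bureau"=6
Sum = 28, Count = 5
Average = 28/5 = 5.60
= avg=5.60, min=4, max=8


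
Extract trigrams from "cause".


Word: "cause" (length 5)
Number of trigrams = 5 - 3 + 1 = 3
  Position 0: "cau"
  Position 1: "aus"
  Position 2: "use"
Trigrams = "cau", "aus", "use"


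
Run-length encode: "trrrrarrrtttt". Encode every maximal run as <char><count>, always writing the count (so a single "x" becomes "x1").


String: "trrrrarrrtttt"
Scanning for consecutive runs:
  't' x 1
  'r' x 4
  'a' x 1
  'r' x 3
  't' x 4
RLE = "t1r4a1r3t4"


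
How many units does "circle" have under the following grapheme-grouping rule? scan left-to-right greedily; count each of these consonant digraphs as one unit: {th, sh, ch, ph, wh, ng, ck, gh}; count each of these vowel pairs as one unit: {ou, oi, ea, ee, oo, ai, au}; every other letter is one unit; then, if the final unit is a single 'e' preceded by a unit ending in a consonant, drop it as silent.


Word: "circle" (6 letters)
Left-to-right scan:
  [1] 'c' (letter)
  [2] 'i' (letter)
  [3] 'r' (letter)
  [4] 'c' (letter)
  [5] 'l' (letter)
  [6] 'e' (letter)
Units from scan: 6
Final unit is 'e' after a consonant -> drop as silent (-1)
Sound units = 5 units


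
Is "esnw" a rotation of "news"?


Word: "news", Candidate: "esnw"
Method: check if candidate is substring of word+word
"newsnews" contains "esnw"? No
Is rotation = No


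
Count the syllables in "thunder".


Word: "thunder"
Syllable breakdown: thun | der
Counting: 2 parts
= 2 syllables


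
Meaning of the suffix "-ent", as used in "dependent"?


Suffix: -ent
Example: dependent (depend + -ent)
Meaning = one who / that which


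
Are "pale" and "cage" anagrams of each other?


Word 1: "pale" → sorted: aelp
Word 2: "cage" → sorted: aceg
Same letters? aelp != aceg
Anagram = No


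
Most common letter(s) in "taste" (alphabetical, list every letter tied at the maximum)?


Word: "taste"
Letter counts:
  'a': 1
  'e': 1
  's': 1
  't': 2
Maximum count = 2
Most frequent = 't' (2 times each)


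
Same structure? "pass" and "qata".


Pattern of "pass": [0, 1, 2, 2]
Pattern of "qata": [0, 1, 2, 1]
Patterns do not match
Same pattern = No


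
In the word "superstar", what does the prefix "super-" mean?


Prefix: super-
Example: superstar = super- + star
Meaning = above / beyond


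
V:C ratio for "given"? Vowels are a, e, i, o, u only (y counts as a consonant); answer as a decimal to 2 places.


Word: "given"
Vowels (a,e,i,o,u): 2
Consonants: 3
Ratio = 2/3
= 0.67


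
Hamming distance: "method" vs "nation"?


Comparing character by character (same length = 6):
  Pos 0: 'm' vs 'n' !=
  Pos 1: 'e' vs 'a' !=
  Pos 2: 't' vs 't' =
  Pos 3: 'h' vs 'i' !=
  Pos 4: 'o' vs 'o' =
  Pos 5: 'd' vs 'n' !=
Hamming distance = 4


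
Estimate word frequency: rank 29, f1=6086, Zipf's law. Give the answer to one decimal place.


Zipf's law: f(r) = f(1) / r
f(1) = 6086
f(29) = 6086 / 29
= 209.9 occurrences


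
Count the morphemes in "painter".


Word: "painter"
Morphemes: paint / -er
Each morpheme carries meaning
= 2 morphemes


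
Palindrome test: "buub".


Word: "buub"
Reversed: "buub"
Forward == Backward? buub == buub
Palindrome = Yes


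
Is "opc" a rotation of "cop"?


Word: "cop", Candidate: "opc"
Method: check if candidate is substring of word+word
"copcop" contains "opc"? Yes
Is rotation = Yes


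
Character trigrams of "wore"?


Word: "wore" (length 4)
Number of trigrams = 4 - 3 + 1 = 2
  Position 0: "wor"
  Position 1: "ore"
Trigrams = "wor", "ore"


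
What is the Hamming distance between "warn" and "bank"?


Comparing character by character (same length = 4):
  Pos 0: 'w' vs 'b' !=
  Pos 1: 'a' vs 'a' =
  Pos 2: 'r' vs 'n' !=
  Pos 3: 'n' vs 'k' !=
Hamming distance = 3


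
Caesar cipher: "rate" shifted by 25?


Word: "rate"
Shift: 25
Each letter → (letter + shift) mod 26:
  'r' (17) + 25 = 16 → 'q'
  'a' (0) + 25 = 25 → 'z'
  't' (19) + 25 = 18 → 's'
  'e' (4) + 25 = 3 → 'd'
Result = "qzsd"


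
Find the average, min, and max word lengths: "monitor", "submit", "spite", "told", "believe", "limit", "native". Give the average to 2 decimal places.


Lengths: "monitor"=7, "submit"=6, "spite"=5, "told"=4, "believe"=7, "limit"=5, "native"=6
Sum = 40, Count = 7
Average = 40/7 = 5.71
= avg=5.71, min=4, max=7


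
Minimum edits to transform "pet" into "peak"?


Word 1: "pet" (length 3)
Word 2: "peak" (length 4)
One optimal edit sequence (insert/delete/substitute each cost 1):
  1. keep 'p'
  2. keep 'e'
  3. insert 'a'  (+1)
  4. substitute 't' -> 'k'  (+1)
Total edit operations: 2
Edit distance = 2


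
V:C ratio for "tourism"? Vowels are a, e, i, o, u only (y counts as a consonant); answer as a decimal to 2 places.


Word: "tourism"
Vowels (a,e,i,o,u): 3
Consonants: 4
Ratio = 3/4
= 0.75


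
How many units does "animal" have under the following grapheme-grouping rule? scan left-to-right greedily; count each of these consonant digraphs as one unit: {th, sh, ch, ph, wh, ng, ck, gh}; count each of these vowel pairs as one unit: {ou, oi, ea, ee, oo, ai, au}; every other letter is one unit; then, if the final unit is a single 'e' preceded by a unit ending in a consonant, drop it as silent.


Word: "animal" (6 letters)
Left-to-right scan:
  (1) 'a' (letter)
  (2) 'n' (letter)
  (3) 'i' (letter)
  (4) 'm' (letter)
  (5) 'a' (letter)
  (6) 'l' (letter)
Units from scan: 6
Sound units = 6 units


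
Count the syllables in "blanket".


Word: "blanket"
Syllable breakdown: blan-ket
Counting: 2 parts
= 2 syllables


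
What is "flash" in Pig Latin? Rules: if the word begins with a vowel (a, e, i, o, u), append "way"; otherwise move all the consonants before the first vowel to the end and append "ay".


Word: "flash"
Starts with consonant(s) → move to end, add 'ay'
Consonant cluster: "fl"
Pig Latin = "ashflay"


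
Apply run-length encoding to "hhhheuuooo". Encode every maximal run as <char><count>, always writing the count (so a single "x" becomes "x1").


String: "hhhheuuooo"
Scanning for consecutive runs:
  'h' x 4
  'e' x 1
  'u' x 2
  'o' x 3
RLE = "h4e1u2o3"


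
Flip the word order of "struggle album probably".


Original: "struggle album probably"
Words (1..n): struggle | album | probably
Reversed (n..1): probably | album | struggle
Result = "probably album struggle"


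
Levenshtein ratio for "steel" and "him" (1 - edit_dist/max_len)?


Word 1: "steel" (length 5)
Word 2: "him" (length 3)
One optimal edit sequence:
  1. delete 's'  (+1)
  2. delete 't'  (+1)
  3. substitute 'e' -> 'h'  (+1)
  4. substitute 'e' -> 'i'  (+1)
  5. substitute 'l' -> 'm'  (+1)
Edit distance = 5
Max length = max(5, 3) = 5
Similarity = 1 - 5/5
= 0.0000


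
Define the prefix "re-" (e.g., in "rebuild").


Prefix: re-
Example: rebuild = re- + build
Meaning = again


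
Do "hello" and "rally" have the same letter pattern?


Pattern of "hello": [0, 1, 2, 2, 3]
Pattern of "rally": [0, 1, 2, 2, 3]
Patterns match
Same pattern = Yes


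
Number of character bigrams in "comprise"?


Word: "comprise" (length 8)
Number of 2-grams = length - 2 + 1 = 8 - 2 + 1
= 7


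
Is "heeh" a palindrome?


Word: "heeh"
Reversed: "heeh"
Forward == Backward? heeh == heeh
Palindrome = Yes


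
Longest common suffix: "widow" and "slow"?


Word 1: "widow"
Word 2: "slow"
Comparing from end:
  Pos -1: 'w' == 'w'
  Pos -2: 'o' == 'o'
  Pos -3: 'd' != 'l' (stop)
LCS = "ow" (length 2)


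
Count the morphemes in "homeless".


Word: "homeless"
Morphemes: home + -less
Each morpheme carries meaning
= 2 morphemes


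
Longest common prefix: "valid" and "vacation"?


Word 1: "valid"
Word 2: "vacation"
Comparing from start:
  Pos 0: 'v' == 'v'
  Pos 1: 'a' == 'a'
  Pos 2: 'l' != 'c' (stop)
LCP = "va" (length 2)


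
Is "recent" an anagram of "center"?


Word 1: "center" → sorted: ceenrt
Word 2: "recent" → sorted: ceenrt
Same letters? ceenrt == ceenrt
Anagram = Yes


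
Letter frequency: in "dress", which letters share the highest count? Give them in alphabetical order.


Word: "dress"
Letter counts:
  'd': 1
  'e': 1
  'r': 1
  's': 2
Maximum count = 2
Most frequent = 's' (2 times each)


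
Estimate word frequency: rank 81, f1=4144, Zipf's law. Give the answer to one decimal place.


Zipf's law: f(r) = f(1) / r
f(1) = 4144
f(81) = 4144 / 81
= 51.2 occurrences


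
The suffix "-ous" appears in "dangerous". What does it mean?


Suffix: -ous
Example: dangerous (danger + -ous)
Meaning = having quality of


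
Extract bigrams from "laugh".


Word: "laugh" (length 5)
Number of bigrams = 5 - 2 + 1 = 4
  Position 0: "la"
  Position 1: "au"
  Position 2: "ug"
  Position 3: "gh"
Bigrams = "la", "au", "ug", "gh"


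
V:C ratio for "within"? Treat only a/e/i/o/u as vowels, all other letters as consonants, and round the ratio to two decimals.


Word: "within"
Vowels (a,e,i,o,u): 2
Consonants: 4
Ratio = 2/4
= 0.50


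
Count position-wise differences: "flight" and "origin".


Comparing character by character (same length = 6):
  Pos 0: 'f' vs 'o' !=
  Pos 1: 'l' vs 'r' !=
  Pos 2: 'i' vs 'i' =
  Pos 3: 'g' vs 'g' =
  Pos 4: 'h' vs 'i' !=
  Pos 5: 't' vs 'n' !=
Hamming distance = 4


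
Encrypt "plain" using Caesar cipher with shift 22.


Word: "plain"
Shift: 22
Each letter → (letter + shift) mod 26:
  'p' (15) + 22 = 11 → 'l'
  'l' (11) + 22 = 7 → 'h'
  'a' (0) + 22 = 22 → 'w'
  'i' (8) + 22 = 4 → 'e'
  'n' (13) + 22 = 9 → 'j'
Result = "lhwej"


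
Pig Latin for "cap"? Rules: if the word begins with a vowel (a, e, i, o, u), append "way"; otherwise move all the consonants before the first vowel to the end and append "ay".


Word: "cap"
Starts with consonant(s) → move to end, add 'ay'
Consonant cluster: "c"
Pig Latin = "apcay"


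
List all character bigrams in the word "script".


Word: "script" (length 6)
Number of bigrams = 6 - 2 + 1 = 5
  Position 0: "sc"
  Position 1: "cr"
  Position 2: "ri"
  Position 3: "ip"
  Position 4: "pt"
Bigrams = "sc", "cr", "ri", "ip", "pt"


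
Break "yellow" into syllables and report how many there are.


Word: "yellow"
Syllable breakdown: yel | low
Counting: 2 parts
= 2 syllables


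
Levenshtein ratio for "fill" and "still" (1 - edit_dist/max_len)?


Word 1: "fill" (length 4)
Word 2: "still" (length 5)
One optimal edit sequence:
  1. insert 's'  (+1)
  2. substitute 'f' -> 't'  (+1)
  3. keep 'i'
  4. keep 'l'
  5. keep 'l'
Edit distance = 2
Max length = max(4, 5) = 5
Similarity = 1 - 2/5
= 0.6000


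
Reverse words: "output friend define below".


Original: "output friend define below"
Words (1..n): output | friend | define | below
Reversed (n..1): below | define | friend | output
Result = "below define friend output"


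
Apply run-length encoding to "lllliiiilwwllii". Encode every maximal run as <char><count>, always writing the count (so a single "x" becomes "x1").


String: "lllliiiilwwllii"
Scanning for consecutive runs:
  'l' x 4
  'i' x 4
  'l' x 1
  'w' x 2
  'l' x 2
  'i' x 2
RLE = "l4i4l1w2l2i2"


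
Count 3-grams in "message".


Word: "message" (length 7)
Number of 3-grams = length - 3 + 1 = 7 - 3 + 1
= 5


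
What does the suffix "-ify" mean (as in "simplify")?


Suffix: -ify
Example: simplify = simple + -ify, with a spelling change
Meaning = to make


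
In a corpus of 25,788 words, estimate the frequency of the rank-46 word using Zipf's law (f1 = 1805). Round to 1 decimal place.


Zipf's law: f(r) = f(1) / r
f(1) = 1805
f(46) = 1805 / 46
= 39.2 occurrences


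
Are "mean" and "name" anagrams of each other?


Word 1: "mean" → sorted: aemn
Word 2: "name" → sorted: aemn
Same letters? aemn == aemn
Anagram = Yes


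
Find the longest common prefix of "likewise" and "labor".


Word 1: "likewise"
Word 2: "labor"
Comparing from start:
  Pos 0: 'l' == 'l'
  Pos 1: 'i' != 'a' (stop)
LCP = "l" (length 1)


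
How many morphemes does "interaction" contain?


Word: "interaction"
Morphemes: inter- | act | -ion
Each morpheme carries meaning
= 3 morphemes


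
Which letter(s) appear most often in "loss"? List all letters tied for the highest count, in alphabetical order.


Word: "loss"
Letter counts:
  'l': 1
  'o': 1
  's': 2
Maximum count = 2
Most frequent = 's' (2 times each)


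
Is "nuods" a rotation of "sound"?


Word: "sound", Candidate: "nuods"
Method: check if candidate is substring of word+word
"soundsound" contains "nuods"? No
Is rotation = No


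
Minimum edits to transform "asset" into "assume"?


Word 1: "asset" (length 5)
Word 2: "assume" (length 6)
One optimal edit sequence (insert/delete/substitute each cost 1):
  1. keep 'a'
  2. keep 's'
  3. keep 's'
  4. insert 'u'  (+1)
  5. substitute 'e' -> 'm'  (+1)
  6. substitute 't' -> 'e'  (+1)
Total edit operations: 3
Edit distance = 3


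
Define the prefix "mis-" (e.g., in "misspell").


Prefix: mis-
As in: misspell -> mis- + spell
Meaning = wrongly


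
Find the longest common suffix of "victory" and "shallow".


Word 1: "victory"
Word 2: "shallow"
Comparing from end:
  Pos -1: 'y' != 'w' (stop)
LCS = "" (length 0)


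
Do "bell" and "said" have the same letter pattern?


Pattern of "bell": [0, 1, 2, 2]
Pattern of "said": [0, 1, 2, 3]
Patterns do not match
Same pattern = No


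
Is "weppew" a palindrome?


Word: "weppew"
Reversed: "weppew"
Forward == Backward? weppew == weppew
Palindrome = Yes


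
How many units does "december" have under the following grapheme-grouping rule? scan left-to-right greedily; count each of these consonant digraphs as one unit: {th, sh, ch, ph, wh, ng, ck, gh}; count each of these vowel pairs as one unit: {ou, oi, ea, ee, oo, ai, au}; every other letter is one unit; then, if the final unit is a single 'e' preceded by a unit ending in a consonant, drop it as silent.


Word: "december" (8 letters)
Left-to-right scan:
  (1) 'd' (letter)
  (2) 'e' (letter)
  (3) 'c' (letter)
  (4) 'e' (letter)
  (5) 'm' (letter)
  (6) 'b' (letter)
  (7) 'e' (letter)
  (8) 'r' (letter)
Units from scan: 8
Sound units = 8 units


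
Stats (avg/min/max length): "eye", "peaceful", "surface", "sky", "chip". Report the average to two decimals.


Lengths: "eye"=3, "peaceful"=8, "surface"=7, "sky"=3, "chip"=4
Sum = 25, Count = 5
Average = 25/5 = 5.00
= avg=5.00, min=3, max=8


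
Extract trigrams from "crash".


Word: "crash" (length 5)
Number of trigrams = 5 - 3 + 1 = 3
  Position 0: "cra"
  Position 1: "ras"
  Position 2: "ash"
Trigrams = "cra", "ras", "ash"


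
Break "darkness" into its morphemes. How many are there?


Word: "darkness"
Morphemes: dark / -ness
Each morpheme carries meaning
= 2 morphemes


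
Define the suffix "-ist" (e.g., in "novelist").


Suffix: -ist
As in: novelist -> novel + -ist
Meaning = one who practices


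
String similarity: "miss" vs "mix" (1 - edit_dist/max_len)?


Word 1: "miss" (length 4)
Word 2: "mix" (length 3)
One optimal edit sequence:
  1. keep 'm'
  2. keep 'i'
  3. delete 's'  (+1)
  4. substitute 's' -> 'x'  (+1)
Edit distance = 2
Max length = max(4, 3) = 4
Similarity = 1 - 2/4
= 0.5000


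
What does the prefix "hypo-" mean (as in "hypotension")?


Prefix: hypo-
Example: hypotension = hypo- + tension
Meaning = under / below normal


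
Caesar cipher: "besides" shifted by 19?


Word: "besides"
Shift: 19
Each letter → (letter + shift) mod 26:
  'b' (1) + 19 = 20 → 'u'
  'e' (4) + 19 = 23 → 'x'
  's' (18) + 19 = 11 → 'l'
  'i' (8) + 19 = 1 → 'b'
  'd' (3) + 19 = 22 → 'w'
  'e' (4) + 19 = 23 → 'x'
  's' (18) + 19 = 11 → 'l'
Result = "uxlbwxl"


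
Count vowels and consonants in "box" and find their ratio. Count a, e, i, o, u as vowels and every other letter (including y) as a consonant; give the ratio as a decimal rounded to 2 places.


Word: "box"
Vowels (a,e,i,o,u): 1
Consonants: 2
Ratio = 1/2
= 0.50


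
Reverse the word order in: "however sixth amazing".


Original: "however sixth amazing"
Words (1..n): however | sixth | amazing
Reversed (n..1): amazing | sixth | however
Result = "amazing sixth however"


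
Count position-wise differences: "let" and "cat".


Comparing character by character (same length = 3):
  Pos 0: 'l' vs 'c' !=
  Pos 1: 'e' vs 'a' !=
  Pos 2: 't' vs 't' =
Hamming distance = 2


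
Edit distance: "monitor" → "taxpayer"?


Word 1: "monitor" (length 7)
Word 2: "taxpayer" (length 8)
One optimal edit sequence (insert/delete/substitute each cost 1):
  1. insert 't'  (+1)
  2. substitute 'm' -> 'a'  (+1)
  3. substitute 'o' -> 'x'  (+1)
  4. substitute 'n' -> 'p'  (+1)
  5. substitute 'i' -> 'a'  (+1)
  6. substitute 't' -> 'y'  (+1)
  7. substitute 'o' -> 'e'  (+1)
  8. keep 'r'
Total edit operations: 7
Edit distance = 7


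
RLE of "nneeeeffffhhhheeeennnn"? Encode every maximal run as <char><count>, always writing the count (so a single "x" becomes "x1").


String: "nneeeeffffhhhheeeennnn"
Scanning for consecutive runs:
  'n' x 2
  'e' x 4
  'f' x 4
  'h' x 4
  'e' x 4
  'n' x 4
RLE = "n2e4f4h4e4n4"


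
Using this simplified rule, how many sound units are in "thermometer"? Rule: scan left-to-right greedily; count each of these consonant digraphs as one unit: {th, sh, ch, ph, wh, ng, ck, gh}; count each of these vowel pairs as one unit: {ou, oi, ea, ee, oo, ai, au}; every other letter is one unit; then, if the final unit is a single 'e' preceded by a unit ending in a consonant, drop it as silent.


Word: "thermometer" (11 letters)
Left-to-right scan:
  (1) 'th' (digraph)
  (2) 'e' (letter)
  (3) 'r' (letter)
  (4) 'm' (letter)
  (5) 'o' (letter)
  (6) 'm' (letter)
  (7) 'e' (letter)
  (8) 't' (letter)
  (9) 'e' (letter)
  (10) 'r' (letter)
Units from scan: 10
Sound units = 10 units


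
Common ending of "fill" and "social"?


Word 1: "fill"
Word 2: "social"
Comparing from end:
  Pos -1: 'l' == 'l'
  Pos -2: 'l' != 'a' (stop)
LCS = "l" (length 1)


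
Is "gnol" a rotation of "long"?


Word: "long", Candidate: "gnol"
Method: check if candidate is substring of word+word
"longlong" contains "gnol"? No
Is rotation = No


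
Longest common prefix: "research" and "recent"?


Word 1: "research"
Word 2: "recent"
Comparing from start:
  Pos 0: 'r' == 'r'
  Pos 1: 'e' == 'e'
  Pos 2: 's' != 'c' (stop)
LCP = "re" (length 2)


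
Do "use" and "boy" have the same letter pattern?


Pattern of "use": [0, 1, 2]
Pattern of "boy": [0, 1, 2]
Patterns match
Same pattern = Yes


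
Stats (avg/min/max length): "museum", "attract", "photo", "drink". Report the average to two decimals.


Lengths: "museum"=6, "attract"=7, "photo"=5, "drink"=5
Sum = 23, Count = 4
Average = 23/4 = 5.75
= avg=5.75, min=5, max=7


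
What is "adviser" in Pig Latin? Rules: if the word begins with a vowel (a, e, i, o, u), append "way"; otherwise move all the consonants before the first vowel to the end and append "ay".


Word: "adviser"
Starts with vowel → add 'way'
Pig Latin = "adviserway"


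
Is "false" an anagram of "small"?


Word 1: "small" → sorted: allms
Word 2: "false" → sorted: aefls
Same letters? allms != aefls
Anagram = No


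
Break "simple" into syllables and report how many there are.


Word: "simple"
Syllable breakdown: sim · ple
Counting: 2 parts
= 2 syllables


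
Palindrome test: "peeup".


Word: "peeup"
Reversed: "pueep"
Forward == Backward? peeup != pueep
Palindrome = No


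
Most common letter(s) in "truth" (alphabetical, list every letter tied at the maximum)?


Word: "truth"
Letter counts:
  'h': 1
  'r': 1
  't': 2
  'u': 1
Maximum count = 2
Most frequent = 't' (2 times each)


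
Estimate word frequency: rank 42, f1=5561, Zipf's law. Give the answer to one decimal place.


Zipf's law: f(r) = f(1) / r
f(1) = 5561
f(42) = 5561 / 42
= 132.4 occurrences


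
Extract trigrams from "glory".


Word: "glory" (length 5)
Number of trigrams = 5 - 3 + 1 = 3
  Position 0: "glo"
  Position 1: "lor"
  Position 2: "ory"
Trigrams = "glo", "lor", "ory"


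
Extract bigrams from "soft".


Word: "soft" (length 4)
Number of bigrams = 4 - 2 + 1 = 3
  Position 0: "so"
  Position 1: "of"
  Position 2: "ft"
Bigrams = "so", "of", "ft"


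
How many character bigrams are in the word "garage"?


Word: "garage" (length 6)
Number of 2-grams = length - 2 + 1 = 6 - 2 + 1
= 5


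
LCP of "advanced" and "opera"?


Word 1: "advanced"
Word 2: "opera"
Comparing from start:
  Pos 0: 'a' != 'o' (stop)
LCP = "" (length 0)


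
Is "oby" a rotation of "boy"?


Word: "boy", Candidate: "oby"
Method: check if candidate is substring of word+word
"boyboy" contains "oby"? No
Is rotation = No


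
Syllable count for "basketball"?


Word: "basketball"
Syllable breakdown: bas-ket-ball
Counting: 3 parts
= 3 syllables


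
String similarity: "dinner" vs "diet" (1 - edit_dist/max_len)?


Word 1: "dinner" (length 6)
Word 2: "diet" (length 4)
One optimal edit sequence:
  1. keep 'd'
  2. keep 'i'
  3. delete 'n'  (+1)
  4. delete 'n'  (+1)
  5. keep 'e'
  6. substitute 'r' -> 't'  (+1)
Edit distance = 3
Max length = max(6, 4) = 6
Similarity = 1 - 3/6
= 0.5000


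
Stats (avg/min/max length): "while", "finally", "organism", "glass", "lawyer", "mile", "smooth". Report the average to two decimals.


Lengths: "while"=5, "finally"=7, "organism"=8, "glass"=5, "lawyer"=6, "mile"=4, "smooth"=6
Sum = 41, Count = 7
Average = 41/7 = 5.86
= avg=5.86, min=4, max=8


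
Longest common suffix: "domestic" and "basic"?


Word 1: "domestic"
Word 2: "basic"
Comparing from end:
  Pos -1: 'c' == 'c'
  Pos -2: 'i' == 'i'
  Pos -3: 't' != 's' (stop)
LCS = "ic" (length 2)


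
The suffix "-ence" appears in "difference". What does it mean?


Suffix: -ence
Example: difference (differ + -ence)
Meaning = state of


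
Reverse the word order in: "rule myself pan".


Original: "rule myself pan"
Words (1..n): rule | myself | pan
Reversed (n..1): pan | myself | rule
Result = "pan myself rule"


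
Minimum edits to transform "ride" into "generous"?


Word 1: "ride" (length 4)
Word 2: "generous" (length 8)
One optimal edit sequence (insert/delete/substitute each cost 1):
  1. insert 'g'  (+1)
  2. insert 'e'  (+1)
  3. insert 'n'  (+1)
  4. insert 'e'  (+1)
  5. keep 'r'
  6. substitute 'i' -> 'o'  (+1)
  7. substitute 'd' -> 'u'  (+1)
  8. substitute 'e' -> 's'  (+1)
Total edit operations: 7
Edit distance = 7


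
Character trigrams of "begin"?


Word: "begin" (length 5)
Number of trigrams = 5 - 3 + 1 = 3
  Position 0: "beg"
  Position 1: "egi"
  Position 2: "gin"
Trigrams = "beg", "egi", "gin"


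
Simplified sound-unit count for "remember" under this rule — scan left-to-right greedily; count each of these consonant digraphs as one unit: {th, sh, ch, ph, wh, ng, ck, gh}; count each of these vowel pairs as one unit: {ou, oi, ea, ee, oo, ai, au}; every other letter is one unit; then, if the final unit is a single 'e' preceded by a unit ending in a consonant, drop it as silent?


Word: "remember" (8 letters)
Left-to-right scan:
  [1] 'r' (letter)
  [2] 'e' (letter)
  [3] 'm' (letter)
  [4] 'e' (letter)
  [5] 'm' (letter)
  [6] 'b' (letter)
  [7] 'e' (letter)
  [8] 'r' (letter)
Units from scan: 8
Sound units = 8 units


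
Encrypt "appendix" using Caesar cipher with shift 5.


Word: "appendix"
Shift: 5
Each letter → (letter + shift) mod 26:
  'a' (0) + 5 = 5 → 'f'
  'p' (15) + 5 = 20 → 'u'
  'p' (15) + 5 = 20 → 'u'
  'e' (4) + 5 = 9 → 'j'
  'n' (13) + 5 = 18 → 's'
  'd' (3) + 5 = 8 → 'i'
  'i' (8) + 5 = 13 → 'n'
  'x' (23) + 5 = 2 → 'c'
Result = "fuujsinc"


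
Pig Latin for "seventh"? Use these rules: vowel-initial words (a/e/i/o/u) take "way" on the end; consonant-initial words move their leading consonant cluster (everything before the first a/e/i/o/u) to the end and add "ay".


Word: "seventh"
Starts with consonant(s) → move to end, add 'ay'
Consonant cluster: "s"
Pig Latin = "eventhsay"


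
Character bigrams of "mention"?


Word: "mention" (length 7)
Number of bigrams = 7 - 2 + 1 = 6
  Position 0: "me"
  Position 1: "en"
  Position 2: "nt"
  Position 3: "ti"
  Position 4: "io"
  Position 5: "on"
Bigrams = "me", "en", "nt", "ti", "io", "on"


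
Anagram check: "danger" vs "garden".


Word 1: "danger" → sorted: adegnr
Word 2: "garden" → sorted: adegnr
Same letters? adegnr == adegnr
Anagram = Yes


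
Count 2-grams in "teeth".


Word: "teeth" (length 5)
Number of 2-grams = length - 2 + 1 = 5 - 2 + 1
= 4


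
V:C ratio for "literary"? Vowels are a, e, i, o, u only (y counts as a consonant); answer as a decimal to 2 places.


Word: "literary"
Vowels (a,e,i,o,u): 3
Consonants: 5
Ratio = 3/5
= 0.60


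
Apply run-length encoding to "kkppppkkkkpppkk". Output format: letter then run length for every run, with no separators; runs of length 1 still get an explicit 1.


String: "kkppppkkkkpppkk"
Scanning for consecutive runs:
  'k' x 2
  'p' x 4
  'k' x 4
  'p' x 3
  'k' x 2
RLE = "k2p4k4p3k2"


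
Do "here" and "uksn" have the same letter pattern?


Pattern of "here": [0, 1, 2, 1]
Pattern of "uksn": [0, 1, 2, 3]
Patterns do not match
Same pattern = No


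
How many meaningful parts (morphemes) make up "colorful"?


Word: "colorful"
Morphemes: color / -ful
Each morpheme carries meaning
= 2 morphemes


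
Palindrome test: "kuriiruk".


Word: "kuriiruk"
Reversed: "kuriiruk"
Forward == Backward? kuriiruk == kuriiruk
Palindrome = Yes


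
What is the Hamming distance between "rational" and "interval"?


Comparing character by character (same length = 8):
  Pos 0: 'r' vs 'i' !=
  Pos 1: 'a' vs 'n' !=
  Pos 2: 't' vs 't' =
  Pos 3: 'i' vs 'e' !=
  Pos 4: 'o' vs 'r' !=
  Pos 5: 'n' vs 'v' !=
  Pos 6: 'a' vs 'a' =
  Pos 7: 'l' vs 'l' =
Hamming distance = 5


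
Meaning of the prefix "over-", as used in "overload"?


Prefix: over-
Example: overload = over- + load
Meaning = excessive


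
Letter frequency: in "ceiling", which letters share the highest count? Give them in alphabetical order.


Word: "ceiling"
Letter counts:
  'c': 1
  'e': 1
  'g': 1
  'i': 2
  'l': 1
  'n': 1
Maximum count = 2
Most frequent = 'i' (2 times each)


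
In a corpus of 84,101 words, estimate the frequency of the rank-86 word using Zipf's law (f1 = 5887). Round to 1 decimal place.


Zipf's law: f(r) = f(1) / r
f(1) = 5887
f(86) = 5887 / 86
= 68.5 occurrences


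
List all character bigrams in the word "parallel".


Word: "parallel" (length 8)
Number of bigrams = 8 - 2 + 1 = 7
  Position 0: "pa"
  Position 1: "ar"
  Position 2: "ra"
  Position 3: "al"
  Position 4: "ll"
  Position 5: "le"
  Position 6: "el"
Bigrams = "pa", "ar", "ra", "al", "ll", "le", "el"


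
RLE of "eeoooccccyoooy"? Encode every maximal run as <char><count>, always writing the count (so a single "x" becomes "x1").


String: "eeoooccccyoooy"
Scanning for consecutive runs:
  'e' x 2
  'o' x 3
  'c' x 4
  'y' x 1
  'o' x 3
  'y' x 1
RLE = "e2o3c4y1o3y1"


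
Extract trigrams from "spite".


Word: "spite" (length 5)
Number of trigrams = 5 - 3 + 1 = 3
  Position 0: "spi"
  Position 1: "pit"
  Position 2: "ite"
Trigrams = "spi", "pit", "ite"


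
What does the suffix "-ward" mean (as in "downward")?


Suffix: -ward
As in: downward -> down + -ward
Meaning = in the direction of


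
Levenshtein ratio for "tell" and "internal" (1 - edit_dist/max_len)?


Word 1: "tell" (length 4)
Word 2: "internal" (length 8)
One optimal edit sequence:
  1. insert 'i'  (+1)
  2. insert 'n'  (+1)
  3. keep 't'
  4. keep 'e'
  5. insert 'r'  (+1)
  6. insert 'n'  (+1)
  7. substitute 'l' -> 'a'  (+1)
  8. keep 'l'
Edit distance = 5
Max length = max(4, 8) = 8
Similarity = 1 - 5/8
= 0.3750


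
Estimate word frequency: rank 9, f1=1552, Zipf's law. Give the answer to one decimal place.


Zipf's law: f(r) = f(1) / r
f(1) = 1552
f(9) = 1552 / 9
= 172.4 occurrences


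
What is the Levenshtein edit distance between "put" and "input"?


Word 1: "put" (length 3)
Word 2: "input" (length 5)
One optimal edit sequence (insert/delete/substitute each cost 1):
  1. insert 'i'  (+1)
  2. insert 'n'  (+1)
  3. keep 'p'
  4. keep 'u'
  5. keep 't'
Total edit operations: 2
Edit distance = 2


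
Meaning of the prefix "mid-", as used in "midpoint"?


Prefix: mid-
Example: midpoint (mid- + point)
Meaning = middle


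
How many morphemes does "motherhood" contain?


Word: "motherhood"
Morphemes: mother / -hood
Each morpheme carries meaning
= 2 morphemes


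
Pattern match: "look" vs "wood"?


Pattern of "look": [0, 1, 1, 2]
Pattern of "wood": [0, 1, 1, 2]
Patterns match
Same pattern = Yes


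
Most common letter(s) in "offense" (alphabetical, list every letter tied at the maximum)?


Word: "offense"
Letter counts:
  'e': 2
  'f': 2
  'n': 1
  'o': 1
  's': 1
Maximum count = 2
Most frequent = 'e', 'f' (2 times each)


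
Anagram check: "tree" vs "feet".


Word 1: "tree" → sorted: eert
Word 2: "feet" → sorted: eeft
Same letters? eert != eeft
Anagram = No


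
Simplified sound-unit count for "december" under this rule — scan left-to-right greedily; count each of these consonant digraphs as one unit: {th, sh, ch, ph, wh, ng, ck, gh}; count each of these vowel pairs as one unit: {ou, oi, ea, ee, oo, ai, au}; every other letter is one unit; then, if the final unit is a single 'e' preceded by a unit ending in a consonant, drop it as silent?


Word: "december" (8 letters)
Left-to-right scan:
  [1] 'd' (letter)
  [2] 'e' (letter)
  [3] 'c' (letter)
  [4] 'e' (letter)
  [5] 'm' (letter)
  [6] 'b' (letter)
  [7] 'e' (letter)
  [8] 'r' (letter)
Units from scan: 8
Sound units = 8 units


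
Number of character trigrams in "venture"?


Word: "venture" (length 7)
Number of 3-grams = length - 3 + 1 = 7 - 3 + 1
= 5


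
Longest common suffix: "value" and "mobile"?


Word 1: "value"
Word 2: "mobile"
Comparing from end:
  Pos -1: 'e' == 'e'
  Pos -2: 'u' != 'l' (stop)
LCS = "e" (length 1)


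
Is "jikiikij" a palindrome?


Word: "jikiikij"
Reversed: "jikiikij"
Forward == Backward? jikiikij == jikiikij
Palindrome = Yes


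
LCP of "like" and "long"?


Word 1: "like"
Word 2: "long"
Comparing from start:
  Pos 0: 'l' == 'l'
  Pos 1: 'i' != 'o' (stop)
LCP = "l" (length 1)


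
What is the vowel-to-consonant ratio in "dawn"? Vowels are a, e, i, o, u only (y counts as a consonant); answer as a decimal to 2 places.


Word: "dawn"
Vowels (a,e,i,o,u): 1
Consonants: 3
Ratio = 1/3
= 0.33


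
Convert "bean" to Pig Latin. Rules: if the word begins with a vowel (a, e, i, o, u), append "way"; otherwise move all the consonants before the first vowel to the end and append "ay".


Word: "bean"
Starts with consonant(s) → move to end, add 'ay'
Consonant cluster: "b"
Pig Latin = "eanbay"


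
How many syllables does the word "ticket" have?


Word: "ticket"
Syllable breakdown: tick-et
Counting: 2 parts
= 2 syllables


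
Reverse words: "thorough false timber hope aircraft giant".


Original: "thorough false timber hope aircraft giant"
Words (1..n): thorough | false | timber | hope | aircraft | giant
Reversed (n..1): giant | aircraft | hope | timber | false | thorough
Result = "giant aircraft hope timber false thorough"


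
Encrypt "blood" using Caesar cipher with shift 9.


Word: "blood"
Shift: 9
Each letter → (letter + shift) mod 26:
  'b' (1) + 9 = 10 → 'k'
  'l' (11) + 9 = 20 → 'u'
  'o' (14) + 9 = 23 → 'x'
  'o' (14) + 9 = 23 → 'x'
  'd' (3) + 9 = 12 → 'm'
Result = "kuxxm"


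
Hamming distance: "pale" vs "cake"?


Comparing character by character (same length = 4):
  Pos 0: 'p' vs 'c' !=
  Pos 1: 'a' vs 'a' =
  Pos 2: 'l' vs 'k' !=
  Pos 3: 'e' vs 'e' =
Hamming distance = 2


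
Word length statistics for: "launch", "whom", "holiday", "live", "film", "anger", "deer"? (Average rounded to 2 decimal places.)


Lengths: "launch"=6, "whom"=4, "holiday"=7, "live"=4, "film"=4, "anger"=5, "deer"=4
Sum = 34, Count = 7
Average = 34/7 = 4.86
= avg=4.86, min=4, max=7
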